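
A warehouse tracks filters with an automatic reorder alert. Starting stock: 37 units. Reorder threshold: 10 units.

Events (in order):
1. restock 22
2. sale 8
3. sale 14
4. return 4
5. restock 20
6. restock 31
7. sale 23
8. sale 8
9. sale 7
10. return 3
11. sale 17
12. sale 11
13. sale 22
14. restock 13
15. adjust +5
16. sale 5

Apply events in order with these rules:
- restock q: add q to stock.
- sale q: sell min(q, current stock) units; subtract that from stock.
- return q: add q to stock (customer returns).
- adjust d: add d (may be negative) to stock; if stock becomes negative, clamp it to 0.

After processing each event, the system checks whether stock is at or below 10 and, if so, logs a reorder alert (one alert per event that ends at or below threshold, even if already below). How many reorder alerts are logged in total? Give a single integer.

Answer: 1

Derivation:
Processing events:
Start: stock = 37
  Event 1 (restock 22): 37 + 22 = 59
  Event 2 (sale 8): sell min(8,59)=8. stock: 59 - 8 = 51. total_sold = 8
  Event 3 (sale 14): sell min(14,51)=14. stock: 51 - 14 = 37. total_sold = 22
  Event 4 (return 4): 37 + 4 = 41
  Event 5 (restock 20): 41 + 20 = 61
  Event 6 (restock 31): 61 + 31 = 92
  Event 7 (sale 23): sell min(23,92)=23. stock: 92 - 23 = 69. total_sold = 45
  Event 8 (sale 8): sell min(8,69)=8. stock: 69 - 8 = 61. total_sold = 53
  Event 9 (sale 7): sell min(7,61)=7. stock: 61 - 7 = 54. total_sold = 60
  Event 10 (return 3): 54 + 3 = 57
  Event 11 (sale 17): sell min(17,57)=17. stock: 57 - 17 = 40. total_sold = 77
  Event 12 (sale 11): sell min(11,40)=11. stock: 40 - 11 = 29. total_sold = 88
  Event 13 (sale 22): sell min(22,29)=22. stock: 29 - 22 = 7. total_sold = 110
  Event 14 (restock 13): 7 + 13 = 20
  Event 15 (adjust +5): 20 + 5 = 25
  Event 16 (sale 5): sell min(5,25)=5. stock: 25 - 5 = 20. total_sold = 115
Final: stock = 20, total_sold = 115

Checking against threshold 10:
  After event 1: stock=59 > 10
  After event 2: stock=51 > 10
  After event 3: stock=37 > 10
  After event 4: stock=41 > 10
  After event 5: stock=61 > 10
  After event 6: stock=92 > 10
  After event 7: stock=69 > 10
  After event 8: stock=61 > 10
  After event 9: stock=54 > 10
  After event 10: stock=57 > 10
  After event 11: stock=40 > 10
  After event 12: stock=29 > 10
  After event 13: stock=7 <= 10 -> ALERT
  After event 14: stock=20 > 10
  After event 15: stock=25 > 10
  After event 16: stock=20 > 10
Alert events: [13]. Count = 1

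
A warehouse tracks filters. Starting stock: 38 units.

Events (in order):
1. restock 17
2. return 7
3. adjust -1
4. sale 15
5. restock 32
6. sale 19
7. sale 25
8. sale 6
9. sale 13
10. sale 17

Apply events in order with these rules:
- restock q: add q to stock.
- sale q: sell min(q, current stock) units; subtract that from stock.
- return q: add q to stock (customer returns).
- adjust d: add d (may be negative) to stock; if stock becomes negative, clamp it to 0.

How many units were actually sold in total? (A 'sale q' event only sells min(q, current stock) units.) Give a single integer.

Answer: 93

Derivation:
Processing events:
Start: stock = 38
  Event 1 (restock 17): 38 + 17 = 55
  Event 2 (return 7): 55 + 7 = 62
  Event 3 (adjust -1): 62 + -1 = 61
  Event 4 (sale 15): sell min(15,61)=15. stock: 61 - 15 = 46. total_sold = 15
  Event 5 (restock 32): 46 + 32 = 78
  Event 6 (sale 19): sell min(19,78)=19. stock: 78 - 19 = 59. total_sold = 34
  Event 7 (sale 25): sell min(25,59)=25. stock: 59 - 25 = 34. total_sold = 59
  Event 8 (sale 6): sell min(6,34)=6. stock: 34 - 6 = 28. total_sold = 65
  Event 9 (sale 13): sell min(13,28)=13. stock: 28 - 13 = 15. total_sold = 78
  Event 10 (sale 17): sell min(17,15)=15. stock: 15 - 15 = 0. total_sold = 93
Final: stock = 0, total_sold = 93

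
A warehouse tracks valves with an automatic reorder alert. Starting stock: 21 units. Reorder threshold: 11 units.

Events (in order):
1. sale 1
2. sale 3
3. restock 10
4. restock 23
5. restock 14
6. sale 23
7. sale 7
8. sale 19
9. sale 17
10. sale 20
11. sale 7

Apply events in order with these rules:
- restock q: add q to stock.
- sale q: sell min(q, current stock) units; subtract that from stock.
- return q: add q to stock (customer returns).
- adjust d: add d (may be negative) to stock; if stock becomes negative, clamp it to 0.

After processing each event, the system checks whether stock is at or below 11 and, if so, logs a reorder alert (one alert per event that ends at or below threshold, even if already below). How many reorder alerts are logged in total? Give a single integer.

Processing events:
Start: stock = 21
  Event 1 (sale 1): sell min(1,21)=1. stock: 21 - 1 = 20. total_sold = 1
  Event 2 (sale 3): sell min(3,20)=3. stock: 20 - 3 = 17. total_sold = 4
  Event 3 (restock 10): 17 + 10 = 27
  Event 4 (restock 23): 27 + 23 = 50
  Event 5 (restock 14): 50 + 14 = 64
  Event 6 (sale 23): sell min(23,64)=23. stock: 64 - 23 = 41. total_sold = 27
  Event 7 (sale 7): sell min(7,41)=7. stock: 41 - 7 = 34. total_sold = 34
  Event 8 (sale 19): sell min(19,34)=19. stock: 34 - 19 = 15. total_sold = 53
  Event 9 (sale 17): sell min(17,15)=15. stock: 15 - 15 = 0. total_sold = 68
  Event 10 (sale 20): sell min(20,0)=0. stock: 0 - 0 = 0. total_sold = 68
  Event 11 (sale 7): sell min(7,0)=0. stock: 0 - 0 = 0. total_sold = 68
Final: stock = 0, total_sold = 68

Checking against threshold 11:
  After event 1: stock=20 > 11
  After event 2: stock=17 > 11
  After event 3: stock=27 > 11
  After event 4: stock=50 > 11
  After event 5: stock=64 > 11
  After event 6: stock=41 > 11
  After event 7: stock=34 > 11
  After event 8: stock=15 > 11
  After event 9: stock=0 <= 11 -> ALERT
  After event 10: stock=0 <= 11 -> ALERT
  After event 11: stock=0 <= 11 -> ALERT
Alert events: [9, 10, 11]. Count = 3

Answer: 3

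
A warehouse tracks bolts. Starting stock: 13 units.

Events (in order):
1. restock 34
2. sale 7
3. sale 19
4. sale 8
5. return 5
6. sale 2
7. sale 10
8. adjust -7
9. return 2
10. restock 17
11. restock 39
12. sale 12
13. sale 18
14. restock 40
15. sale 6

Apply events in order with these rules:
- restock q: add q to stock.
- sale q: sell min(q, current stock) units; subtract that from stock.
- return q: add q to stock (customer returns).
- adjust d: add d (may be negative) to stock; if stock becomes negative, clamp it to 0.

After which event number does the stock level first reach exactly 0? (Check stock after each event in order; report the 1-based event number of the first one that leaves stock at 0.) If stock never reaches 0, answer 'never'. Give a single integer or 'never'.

Processing events:
Start: stock = 13
  Event 1 (restock 34): 13 + 34 = 47
  Event 2 (sale 7): sell min(7,47)=7. stock: 47 - 7 = 40. total_sold = 7
  Event 3 (sale 19): sell min(19,40)=19. stock: 40 - 19 = 21. total_sold = 26
  Event 4 (sale 8): sell min(8,21)=8. stock: 21 - 8 = 13. total_sold = 34
  Event 5 (return 5): 13 + 5 = 18
  Event 6 (sale 2): sell min(2,18)=2. stock: 18 - 2 = 16. total_sold = 36
  Event 7 (sale 10): sell min(10,16)=10. stock: 16 - 10 = 6. total_sold = 46
  Event 8 (adjust -7): 6 + -7 = 0 (clamped to 0)
  Event 9 (return 2): 0 + 2 = 2
  Event 10 (restock 17): 2 + 17 = 19
  Event 11 (restock 39): 19 + 39 = 58
  Event 12 (sale 12): sell min(12,58)=12. stock: 58 - 12 = 46. total_sold = 58
  Event 13 (sale 18): sell min(18,46)=18. stock: 46 - 18 = 28. total_sold = 76
  Event 14 (restock 40): 28 + 40 = 68
  Event 15 (sale 6): sell min(6,68)=6. stock: 68 - 6 = 62. total_sold = 82
Final: stock = 62, total_sold = 82

First zero at event 8.

Answer: 8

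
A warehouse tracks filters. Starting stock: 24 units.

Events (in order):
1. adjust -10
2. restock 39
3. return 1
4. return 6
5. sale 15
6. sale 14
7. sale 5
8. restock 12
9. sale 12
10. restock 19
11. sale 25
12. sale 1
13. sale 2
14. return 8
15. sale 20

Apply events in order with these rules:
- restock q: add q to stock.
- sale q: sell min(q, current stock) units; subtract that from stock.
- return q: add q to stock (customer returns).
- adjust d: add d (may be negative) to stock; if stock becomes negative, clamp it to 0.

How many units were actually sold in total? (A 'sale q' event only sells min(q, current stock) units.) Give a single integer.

Answer: 94

Derivation:
Processing events:
Start: stock = 24
  Event 1 (adjust -10): 24 + -10 = 14
  Event 2 (restock 39): 14 + 39 = 53
  Event 3 (return 1): 53 + 1 = 54
  Event 4 (return 6): 54 + 6 = 60
  Event 5 (sale 15): sell min(15,60)=15. stock: 60 - 15 = 45. total_sold = 15
  Event 6 (sale 14): sell min(14,45)=14. stock: 45 - 14 = 31. total_sold = 29
  Event 7 (sale 5): sell min(5,31)=5. stock: 31 - 5 = 26. total_sold = 34
  Event 8 (restock 12): 26 + 12 = 38
  Event 9 (sale 12): sell min(12,38)=12. stock: 38 - 12 = 26. total_sold = 46
  Event 10 (restock 19): 26 + 19 = 45
  Event 11 (sale 25): sell min(25,45)=25. stock: 45 - 25 = 20. total_sold = 71
  Event 12 (sale 1): sell min(1,20)=1. stock: 20 - 1 = 19. total_sold = 72
  Event 13 (sale 2): sell min(2,19)=2. stock: 19 - 2 = 17. total_sold = 74
  Event 14 (return 8): 17 + 8 = 25
  Event 15 (sale 20): sell min(20,25)=20. stock: 25 - 20 = 5. total_sold = 94
Final: stock = 5, total_sold = 94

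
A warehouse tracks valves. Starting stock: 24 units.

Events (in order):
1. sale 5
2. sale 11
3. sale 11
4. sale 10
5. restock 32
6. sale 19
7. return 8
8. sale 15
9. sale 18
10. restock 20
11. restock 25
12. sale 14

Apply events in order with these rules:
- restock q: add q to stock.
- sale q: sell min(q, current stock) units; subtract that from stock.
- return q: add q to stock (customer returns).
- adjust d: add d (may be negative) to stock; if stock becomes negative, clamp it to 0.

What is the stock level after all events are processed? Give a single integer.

Processing events:
Start: stock = 24
  Event 1 (sale 5): sell min(5,24)=5. stock: 24 - 5 = 19. total_sold = 5
  Event 2 (sale 11): sell min(11,19)=11. stock: 19 - 11 = 8. total_sold = 16
  Event 3 (sale 11): sell min(11,8)=8. stock: 8 - 8 = 0. total_sold = 24
  Event 4 (sale 10): sell min(10,0)=0. stock: 0 - 0 = 0. total_sold = 24
  Event 5 (restock 32): 0 + 32 = 32
  Event 6 (sale 19): sell min(19,32)=19. stock: 32 - 19 = 13. total_sold = 43
  Event 7 (return 8): 13 + 8 = 21
  Event 8 (sale 15): sell min(15,21)=15. stock: 21 - 15 = 6. total_sold = 58
  Event 9 (sale 18): sell min(18,6)=6. stock: 6 - 6 = 0. total_sold = 64
  Event 10 (restock 20): 0 + 20 = 20
  Event 11 (restock 25): 20 + 25 = 45
  Event 12 (sale 14): sell min(14,45)=14. stock: 45 - 14 = 31. total_sold = 78
Final: stock = 31, total_sold = 78

Answer: 31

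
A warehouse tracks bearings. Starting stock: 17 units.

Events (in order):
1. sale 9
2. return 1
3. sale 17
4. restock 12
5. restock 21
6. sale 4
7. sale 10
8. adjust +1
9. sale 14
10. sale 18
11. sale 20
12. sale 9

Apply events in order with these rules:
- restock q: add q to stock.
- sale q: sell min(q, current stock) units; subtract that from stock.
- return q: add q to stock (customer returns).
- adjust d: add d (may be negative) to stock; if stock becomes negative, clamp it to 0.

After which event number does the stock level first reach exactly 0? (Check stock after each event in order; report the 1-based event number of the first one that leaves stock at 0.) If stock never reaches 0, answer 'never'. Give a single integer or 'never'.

Processing events:
Start: stock = 17
  Event 1 (sale 9): sell min(9,17)=9. stock: 17 - 9 = 8. total_sold = 9
  Event 2 (return 1): 8 + 1 = 9
  Event 3 (sale 17): sell min(17,9)=9. stock: 9 - 9 = 0. total_sold = 18
  Event 4 (restock 12): 0 + 12 = 12
  Event 5 (restock 21): 12 + 21 = 33
  Event 6 (sale 4): sell min(4,33)=4. stock: 33 - 4 = 29. total_sold = 22
  Event 7 (sale 10): sell min(10,29)=10. stock: 29 - 10 = 19. total_sold = 32
  Event 8 (adjust +1): 19 + 1 = 20
  Event 9 (sale 14): sell min(14,20)=14. stock: 20 - 14 = 6. total_sold = 46
  Event 10 (sale 18): sell min(18,6)=6. stock: 6 - 6 = 0. total_sold = 52
  Event 11 (sale 20): sell min(20,0)=0. stock: 0 - 0 = 0. total_sold = 52
  Event 12 (sale 9): sell min(9,0)=0. stock: 0 - 0 = 0. total_sold = 52
Final: stock = 0, total_sold = 52

First zero at event 3.

Answer: 3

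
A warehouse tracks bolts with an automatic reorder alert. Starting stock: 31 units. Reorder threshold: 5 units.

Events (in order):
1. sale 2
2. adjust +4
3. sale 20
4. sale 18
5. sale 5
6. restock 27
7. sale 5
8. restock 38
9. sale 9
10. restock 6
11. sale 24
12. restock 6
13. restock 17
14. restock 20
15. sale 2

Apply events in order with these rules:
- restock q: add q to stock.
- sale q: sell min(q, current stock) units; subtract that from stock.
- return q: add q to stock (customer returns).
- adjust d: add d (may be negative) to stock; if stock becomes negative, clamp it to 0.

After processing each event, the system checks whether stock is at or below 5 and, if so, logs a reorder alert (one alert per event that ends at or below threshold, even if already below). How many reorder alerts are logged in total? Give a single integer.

Answer: 2

Derivation:
Processing events:
Start: stock = 31
  Event 1 (sale 2): sell min(2,31)=2. stock: 31 - 2 = 29. total_sold = 2
  Event 2 (adjust +4): 29 + 4 = 33
  Event 3 (sale 20): sell min(20,33)=20. stock: 33 - 20 = 13. total_sold = 22
  Event 4 (sale 18): sell min(18,13)=13. stock: 13 - 13 = 0. total_sold = 35
  Event 5 (sale 5): sell min(5,0)=0. stock: 0 - 0 = 0. total_sold = 35
  Event 6 (restock 27): 0 + 27 = 27
  Event 7 (sale 5): sell min(5,27)=5. stock: 27 - 5 = 22. total_sold = 40
  Event 8 (restock 38): 22 + 38 = 60
  Event 9 (sale 9): sell min(9,60)=9. stock: 60 - 9 = 51. total_sold = 49
  Event 10 (restock 6): 51 + 6 = 57
  Event 11 (sale 24): sell min(24,57)=24. stock: 57 - 24 = 33. total_sold = 73
  Event 12 (restock 6): 33 + 6 = 39
  Event 13 (restock 17): 39 + 17 = 56
  Event 14 (restock 20): 56 + 20 = 76
  Event 15 (sale 2): sell min(2,76)=2. stock: 76 - 2 = 74. total_sold = 75
Final: stock = 74, total_sold = 75

Checking against threshold 5:
  After event 1: stock=29 > 5
  After event 2: stock=33 > 5
  After event 3: stock=13 > 5
  After event 4: stock=0 <= 5 -> ALERT
  After event 5: stock=0 <= 5 -> ALERT
  After event 6: stock=27 > 5
  After event 7: stock=22 > 5
  After event 8: stock=60 > 5
  After event 9: stock=51 > 5
  After event 10: stock=57 > 5
  After event 11: stock=33 > 5
  After event 12: stock=39 > 5
  After event 13: stock=56 > 5
  After event 14: stock=76 > 5
  After event 15: stock=74 > 5
Alert events: [4, 5]. Count = 2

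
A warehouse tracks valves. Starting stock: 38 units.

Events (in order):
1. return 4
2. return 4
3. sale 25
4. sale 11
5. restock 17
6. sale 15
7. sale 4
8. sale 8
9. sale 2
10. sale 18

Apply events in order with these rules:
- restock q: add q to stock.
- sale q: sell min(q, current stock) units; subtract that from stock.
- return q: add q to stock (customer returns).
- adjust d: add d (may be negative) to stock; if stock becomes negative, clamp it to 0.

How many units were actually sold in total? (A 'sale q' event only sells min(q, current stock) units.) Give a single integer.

Answer: 63

Derivation:
Processing events:
Start: stock = 38
  Event 1 (return 4): 38 + 4 = 42
  Event 2 (return 4): 42 + 4 = 46
  Event 3 (sale 25): sell min(25,46)=25. stock: 46 - 25 = 21. total_sold = 25
  Event 4 (sale 11): sell min(11,21)=11. stock: 21 - 11 = 10. total_sold = 36
  Event 5 (restock 17): 10 + 17 = 27
  Event 6 (sale 15): sell min(15,27)=15. stock: 27 - 15 = 12. total_sold = 51
  Event 7 (sale 4): sell min(4,12)=4. stock: 12 - 4 = 8. total_sold = 55
  Event 8 (sale 8): sell min(8,8)=8. stock: 8 - 8 = 0. total_sold = 63
  Event 9 (sale 2): sell min(2,0)=0. stock: 0 - 0 = 0. total_sold = 63
  Event 10 (sale 18): sell min(18,0)=0. stock: 0 - 0 = 0. total_sold = 63
Final: stock = 0, total_sold = 63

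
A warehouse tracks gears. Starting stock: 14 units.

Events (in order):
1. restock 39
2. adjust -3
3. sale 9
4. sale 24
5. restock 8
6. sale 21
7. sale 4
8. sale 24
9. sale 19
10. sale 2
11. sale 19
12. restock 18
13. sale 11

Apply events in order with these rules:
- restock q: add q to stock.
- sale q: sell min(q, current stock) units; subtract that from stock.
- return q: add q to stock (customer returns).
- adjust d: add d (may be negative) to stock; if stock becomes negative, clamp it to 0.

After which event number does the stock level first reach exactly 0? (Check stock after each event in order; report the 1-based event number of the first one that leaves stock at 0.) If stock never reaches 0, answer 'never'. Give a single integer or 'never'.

Processing events:
Start: stock = 14
  Event 1 (restock 39): 14 + 39 = 53
  Event 2 (adjust -3): 53 + -3 = 50
  Event 3 (sale 9): sell min(9,50)=9. stock: 50 - 9 = 41. total_sold = 9
  Event 4 (sale 24): sell min(24,41)=24. stock: 41 - 24 = 17. total_sold = 33
  Event 5 (restock 8): 17 + 8 = 25
  Event 6 (sale 21): sell min(21,25)=21. stock: 25 - 21 = 4. total_sold = 54
  Event 7 (sale 4): sell min(4,4)=4. stock: 4 - 4 = 0. total_sold = 58
  Event 8 (sale 24): sell min(24,0)=0. stock: 0 - 0 = 0. total_sold = 58
  Event 9 (sale 19): sell min(19,0)=0. stock: 0 - 0 = 0. total_sold = 58
  Event 10 (sale 2): sell min(2,0)=0. stock: 0 - 0 = 0. total_sold = 58
  Event 11 (sale 19): sell min(19,0)=0. stock: 0 - 0 = 0. total_sold = 58
  Event 12 (restock 18): 0 + 18 = 18
  Event 13 (sale 11): sell min(11,18)=11. stock: 18 - 11 = 7. total_sold = 69
Final: stock = 7, total_sold = 69

First zero at event 7.

Answer: 7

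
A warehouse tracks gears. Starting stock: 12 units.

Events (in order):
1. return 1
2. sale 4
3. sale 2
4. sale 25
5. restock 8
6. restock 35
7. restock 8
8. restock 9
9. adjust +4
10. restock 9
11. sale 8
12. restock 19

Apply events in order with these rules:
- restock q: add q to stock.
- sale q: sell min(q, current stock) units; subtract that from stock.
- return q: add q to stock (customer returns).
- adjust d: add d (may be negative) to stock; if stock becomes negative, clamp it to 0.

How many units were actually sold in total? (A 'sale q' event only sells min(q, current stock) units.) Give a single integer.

Answer: 21

Derivation:
Processing events:
Start: stock = 12
  Event 1 (return 1): 12 + 1 = 13
  Event 2 (sale 4): sell min(4,13)=4. stock: 13 - 4 = 9. total_sold = 4
  Event 3 (sale 2): sell min(2,9)=2. stock: 9 - 2 = 7. total_sold = 6
  Event 4 (sale 25): sell min(25,7)=7. stock: 7 - 7 = 0. total_sold = 13
  Event 5 (restock 8): 0 + 8 = 8
  Event 6 (restock 35): 8 + 35 = 43
  Event 7 (restock 8): 43 + 8 = 51
  Event 8 (restock 9): 51 + 9 = 60
  Event 9 (adjust +4): 60 + 4 = 64
  Event 10 (restock 9): 64 + 9 = 73
  Event 11 (sale 8): sell min(8,73)=8. stock: 73 - 8 = 65. total_sold = 21
  Event 12 (restock 19): 65 + 19 = 84
Final: stock = 84, total_sold = 21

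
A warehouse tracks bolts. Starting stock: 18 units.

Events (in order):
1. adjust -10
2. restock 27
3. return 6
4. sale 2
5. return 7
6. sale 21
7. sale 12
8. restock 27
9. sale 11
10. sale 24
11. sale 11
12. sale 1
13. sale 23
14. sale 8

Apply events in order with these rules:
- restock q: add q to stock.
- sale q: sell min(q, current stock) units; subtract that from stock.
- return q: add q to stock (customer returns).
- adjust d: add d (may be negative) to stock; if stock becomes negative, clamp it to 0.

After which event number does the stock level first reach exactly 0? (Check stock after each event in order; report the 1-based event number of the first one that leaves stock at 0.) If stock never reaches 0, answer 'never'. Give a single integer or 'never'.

Processing events:
Start: stock = 18
  Event 1 (adjust -10): 18 + -10 = 8
  Event 2 (restock 27): 8 + 27 = 35
  Event 3 (return 6): 35 + 6 = 41
  Event 4 (sale 2): sell min(2,41)=2. stock: 41 - 2 = 39. total_sold = 2
  Event 5 (return 7): 39 + 7 = 46
  Event 6 (sale 21): sell min(21,46)=21. stock: 46 - 21 = 25. total_sold = 23
  Event 7 (sale 12): sell min(12,25)=12. stock: 25 - 12 = 13. total_sold = 35
  Event 8 (restock 27): 13 + 27 = 40
  Event 9 (sale 11): sell min(11,40)=11. stock: 40 - 11 = 29. total_sold = 46
  Event 10 (sale 24): sell min(24,29)=24. stock: 29 - 24 = 5. total_sold = 70
  Event 11 (sale 11): sell min(11,5)=5. stock: 5 - 5 = 0. total_sold = 75
  Event 12 (sale 1): sell min(1,0)=0. stock: 0 - 0 = 0. total_sold = 75
  Event 13 (sale 23): sell min(23,0)=0. stock: 0 - 0 = 0. total_sold = 75
  Event 14 (sale 8): sell min(8,0)=0. stock: 0 - 0 = 0. total_sold = 75
Final: stock = 0, total_sold = 75

First zero at event 11.

Answer: 11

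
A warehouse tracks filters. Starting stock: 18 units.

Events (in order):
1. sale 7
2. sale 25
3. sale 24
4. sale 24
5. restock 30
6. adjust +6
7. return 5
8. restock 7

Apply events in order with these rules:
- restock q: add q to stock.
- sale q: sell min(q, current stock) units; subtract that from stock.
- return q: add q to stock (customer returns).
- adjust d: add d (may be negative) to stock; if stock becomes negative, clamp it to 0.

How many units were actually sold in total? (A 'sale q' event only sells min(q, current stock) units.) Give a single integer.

Answer: 18

Derivation:
Processing events:
Start: stock = 18
  Event 1 (sale 7): sell min(7,18)=7. stock: 18 - 7 = 11. total_sold = 7
  Event 2 (sale 25): sell min(25,11)=11. stock: 11 - 11 = 0. total_sold = 18
  Event 3 (sale 24): sell min(24,0)=0. stock: 0 - 0 = 0. total_sold = 18
  Event 4 (sale 24): sell min(24,0)=0. stock: 0 - 0 = 0. total_sold = 18
  Event 5 (restock 30): 0 + 30 = 30
  Event 6 (adjust +6): 30 + 6 = 36
  Event 7 (return 5): 36 + 5 = 41
  Event 8 (restock 7): 41 + 7 = 48
Final: stock = 48, total_sold = 18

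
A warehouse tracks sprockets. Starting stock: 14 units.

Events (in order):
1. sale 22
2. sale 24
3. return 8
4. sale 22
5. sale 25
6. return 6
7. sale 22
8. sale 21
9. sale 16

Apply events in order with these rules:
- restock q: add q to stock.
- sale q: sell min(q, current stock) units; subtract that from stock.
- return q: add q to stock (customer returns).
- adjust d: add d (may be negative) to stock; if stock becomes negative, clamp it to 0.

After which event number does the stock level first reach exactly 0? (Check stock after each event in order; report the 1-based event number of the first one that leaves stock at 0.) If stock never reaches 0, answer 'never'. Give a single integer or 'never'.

Processing events:
Start: stock = 14
  Event 1 (sale 22): sell min(22,14)=14. stock: 14 - 14 = 0. total_sold = 14
  Event 2 (sale 24): sell min(24,0)=0. stock: 0 - 0 = 0. total_sold = 14
  Event 3 (return 8): 0 + 8 = 8
  Event 4 (sale 22): sell min(22,8)=8. stock: 8 - 8 = 0. total_sold = 22
  Event 5 (sale 25): sell min(25,0)=0. stock: 0 - 0 = 0. total_sold = 22
  Event 6 (return 6): 0 + 6 = 6
  Event 7 (sale 22): sell min(22,6)=6. stock: 6 - 6 = 0. total_sold = 28
  Event 8 (sale 21): sell min(21,0)=0. stock: 0 - 0 = 0. total_sold = 28
  Event 9 (sale 16): sell min(16,0)=0. stock: 0 - 0 = 0. total_sold = 28
Final: stock = 0, total_sold = 28

First zero at event 1.

Answer: 1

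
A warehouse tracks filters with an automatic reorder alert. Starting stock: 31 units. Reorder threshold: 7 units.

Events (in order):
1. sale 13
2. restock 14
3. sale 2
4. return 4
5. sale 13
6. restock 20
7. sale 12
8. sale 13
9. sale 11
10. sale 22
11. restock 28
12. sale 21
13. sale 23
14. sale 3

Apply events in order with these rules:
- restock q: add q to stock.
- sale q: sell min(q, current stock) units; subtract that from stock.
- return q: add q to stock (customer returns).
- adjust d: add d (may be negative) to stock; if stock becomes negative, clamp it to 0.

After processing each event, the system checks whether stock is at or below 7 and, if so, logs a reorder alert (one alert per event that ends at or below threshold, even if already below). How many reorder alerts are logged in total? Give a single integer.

Processing events:
Start: stock = 31
  Event 1 (sale 13): sell min(13,31)=13. stock: 31 - 13 = 18. total_sold = 13
  Event 2 (restock 14): 18 + 14 = 32
  Event 3 (sale 2): sell min(2,32)=2. stock: 32 - 2 = 30. total_sold = 15
  Event 4 (return 4): 30 + 4 = 34
  Event 5 (sale 13): sell min(13,34)=13. stock: 34 - 13 = 21. total_sold = 28
  Event 6 (restock 20): 21 + 20 = 41
  Event 7 (sale 12): sell min(12,41)=12. stock: 41 - 12 = 29. total_sold = 40
  Event 8 (sale 13): sell min(13,29)=13. stock: 29 - 13 = 16. total_sold = 53
  Event 9 (sale 11): sell min(11,16)=11. stock: 16 - 11 = 5. total_sold = 64
  Event 10 (sale 22): sell min(22,5)=5. stock: 5 - 5 = 0. total_sold = 69
  Event 11 (restock 28): 0 + 28 = 28
  Event 12 (sale 21): sell min(21,28)=21. stock: 28 - 21 = 7. total_sold = 90
  Event 13 (sale 23): sell min(23,7)=7. stock: 7 - 7 = 0. total_sold = 97
  Event 14 (sale 3): sell min(3,0)=0. stock: 0 - 0 = 0. total_sold = 97
Final: stock = 0, total_sold = 97

Checking against threshold 7:
  After event 1: stock=18 > 7
  After event 2: stock=32 > 7
  After event 3: stock=30 > 7
  After event 4: stock=34 > 7
  After event 5: stock=21 > 7
  After event 6: stock=41 > 7
  After event 7: stock=29 > 7
  After event 8: stock=16 > 7
  After event 9: stock=5 <= 7 -> ALERT
  After event 10: stock=0 <= 7 -> ALERT
  After event 11: stock=28 > 7
  After event 12: stock=7 <= 7 -> ALERT
  After event 13: stock=0 <= 7 -> ALERT
  After event 14: stock=0 <= 7 -> ALERT
Alert events: [9, 10, 12, 13, 14]. Count = 5

Answer: 5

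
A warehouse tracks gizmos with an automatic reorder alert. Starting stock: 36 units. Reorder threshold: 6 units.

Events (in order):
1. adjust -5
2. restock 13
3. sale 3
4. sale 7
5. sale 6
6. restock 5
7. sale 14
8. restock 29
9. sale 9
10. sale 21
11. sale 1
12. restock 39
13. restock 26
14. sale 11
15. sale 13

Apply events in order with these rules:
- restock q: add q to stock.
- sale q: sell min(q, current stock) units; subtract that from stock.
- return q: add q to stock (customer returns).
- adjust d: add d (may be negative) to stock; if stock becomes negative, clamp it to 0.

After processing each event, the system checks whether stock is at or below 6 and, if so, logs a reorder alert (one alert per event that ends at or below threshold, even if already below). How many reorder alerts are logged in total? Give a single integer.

Processing events:
Start: stock = 36
  Event 1 (adjust -5): 36 + -5 = 31
  Event 2 (restock 13): 31 + 13 = 44
  Event 3 (sale 3): sell min(3,44)=3. stock: 44 - 3 = 41. total_sold = 3
  Event 4 (sale 7): sell min(7,41)=7. stock: 41 - 7 = 34. total_sold = 10
  Event 5 (sale 6): sell min(6,34)=6. stock: 34 - 6 = 28. total_sold = 16
  Event 6 (restock 5): 28 + 5 = 33
  Event 7 (sale 14): sell min(14,33)=14. stock: 33 - 14 = 19. total_sold = 30
  Event 8 (restock 29): 19 + 29 = 48
  Event 9 (sale 9): sell min(9,48)=9. stock: 48 - 9 = 39. total_sold = 39
  Event 10 (sale 21): sell min(21,39)=21. stock: 39 - 21 = 18. total_sold = 60
  Event 11 (sale 1): sell min(1,18)=1. stock: 18 - 1 = 17. total_sold = 61
  Event 12 (restock 39): 17 + 39 = 56
  Event 13 (restock 26): 56 + 26 = 82
  Event 14 (sale 11): sell min(11,82)=11. stock: 82 - 11 = 71. total_sold = 72
  Event 15 (sale 13): sell min(13,71)=13. stock: 71 - 13 = 58. total_sold = 85
Final: stock = 58, total_sold = 85

Checking against threshold 6:
  After event 1: stock=31 > 6
  After event 2: stock=44 > 6
  After event 3: stock=41 > 6
  After event 4: stock=34 > 6
  After event 5: stock=28 > 6
  After event 6: stock=33 > 6
  After event 7: stock=19 > 6
  After event 8: stock=48 > 6
  After event 9: stock=39 > 6
  After event 10: stock=18 > 6
  After event 11: stock=17 > 6
  After event 12: stock=56 > 6
  After event 13: stock=82 > 6
  After event 14: stock=71 > 6
  After event 15: stock=58 > 6
Alert events: []. Count = 0

Answer: 0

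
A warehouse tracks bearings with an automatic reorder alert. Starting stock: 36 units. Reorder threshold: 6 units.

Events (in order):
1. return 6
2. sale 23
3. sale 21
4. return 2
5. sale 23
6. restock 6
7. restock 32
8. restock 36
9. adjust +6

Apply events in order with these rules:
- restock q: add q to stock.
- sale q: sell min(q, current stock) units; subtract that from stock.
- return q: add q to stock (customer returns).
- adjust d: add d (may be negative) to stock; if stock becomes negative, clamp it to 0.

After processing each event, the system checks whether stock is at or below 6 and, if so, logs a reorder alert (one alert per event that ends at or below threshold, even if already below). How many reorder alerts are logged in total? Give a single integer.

Answer: 4

Derivation:
Processing events:
Start: stock = 36
  Event 1 (return 6): 36 + 6 = 42
  Event 2 (sale 23): sell min(23,42)=23. stock: 42 - 23 = 19. total_sold = 23
  Event 3 (sale 21): sell min(21,19)=19. stock: 19 - 19 = 0. total_sold = 42
  Event 4 (return 2): 0 + 2 = 2
  Event 5 (sale 23): sell min(23,2)=2. stock: 2 - 2 = 0. total_sold = 44
  Event 6 (restock 6): 0 + 6 = 6
  Event 7 (restock 32): 6 + 32 = 38
  Event 8 (restock 36): 38 + 36 = 74
  Event 9 (adjust +6): 74 + 6 = 80
Final: stock = 80, total_sold = 44

Checking against threshold 6:
  After event 1: stock=42 > 6
  After event 2: stock=19 > 6
  After event 3: stock=0 <= 6 -> ALERT
  After event 4: stock=2 <= 6 -> ALERT
  After event 5: stock=0 <= 6 -> ALERT
  After event 6: stock=6 <= 6 -> ALERT
  After event 7: stock=38 > 6
  After event 8: stock=74 > 6
  After event 9: stock=80 > 6
Alert events: [3, 4, 5, 6]. Count = 4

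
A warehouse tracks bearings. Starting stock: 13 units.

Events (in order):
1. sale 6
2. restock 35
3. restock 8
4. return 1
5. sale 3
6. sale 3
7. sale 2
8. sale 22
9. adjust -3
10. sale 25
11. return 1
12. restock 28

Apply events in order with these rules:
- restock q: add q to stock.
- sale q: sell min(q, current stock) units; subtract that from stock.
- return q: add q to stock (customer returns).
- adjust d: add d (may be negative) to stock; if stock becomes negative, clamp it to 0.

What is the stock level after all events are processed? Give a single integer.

Processing events:
Start: stock = 13
  Event 1 (sale 6): sell min(6,13)=6. stock: 13 - 6 = 7. total_sold = 6
  Event 2 (restock 35): 7 + 35 = 42
  Event 3 (restock 8): 42 + 8 = 50
  Event 4 (return 1): 50 + 1 = 51
  Event 5 (sale 3): sell min(3,51)=3. stock: 51 - 3 = 48. total_sold = 9
  Event 6 (sale 3): sell min(3,48)=3. stock: 48 - 3 = 45. total_sold = 12
  Event 7 (sale 2): sell min(2,45)=2. stock: 45 - 2 = 43. total_sold = 14
  Event 8 (sale 22): sell min(22,43)=22. stock: 43 - 22 = 21. total_sold = 36
  Event 9 (adjust -3): 21 + -3 = 18
  Event 10 (sale 25): sell min(25,18)=18. stock: 18 - 18 = 0. total_sold = 54
  Event 11 (return 1): 0 + 1 = 1
  Event 12 (restock 28): 1 + 28 = 29
Final: stock = 29, total_sold = 54

Answer: 29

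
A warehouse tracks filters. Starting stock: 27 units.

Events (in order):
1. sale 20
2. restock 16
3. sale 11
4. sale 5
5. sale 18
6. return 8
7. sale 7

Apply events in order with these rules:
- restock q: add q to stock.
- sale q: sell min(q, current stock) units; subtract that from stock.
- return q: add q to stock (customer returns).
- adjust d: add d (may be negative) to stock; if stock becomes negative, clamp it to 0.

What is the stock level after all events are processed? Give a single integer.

Processing events:
Start: stock = 27
  Event 1 (sale 20): sell min(20,27)=20. stock: 27 - 20 = 7. total_sold = 20
  Event 2 (restock 16): 7 + 16 = 23
  Event 3 (sale 11): sell min(11,23)=11. stock: 23 - 11 = 12. total_sold = 31
  Event 4 (sale 5): sell min(5,12)=5. stock: 12 - 5 = 7. total_sold = 36
  Event 5 (sale 18): sell min(18,7)=7. stock: 7 - 7 = 0. total_sold = 43
  Event 6 (return 8): 0 + 8 = 8
  Event 7 (sale 7): sell min(7,8)=7. stock: 8 - 7 = 1. total_sold = 50
Final: stock = 1, total_sold = 50

Answer: 1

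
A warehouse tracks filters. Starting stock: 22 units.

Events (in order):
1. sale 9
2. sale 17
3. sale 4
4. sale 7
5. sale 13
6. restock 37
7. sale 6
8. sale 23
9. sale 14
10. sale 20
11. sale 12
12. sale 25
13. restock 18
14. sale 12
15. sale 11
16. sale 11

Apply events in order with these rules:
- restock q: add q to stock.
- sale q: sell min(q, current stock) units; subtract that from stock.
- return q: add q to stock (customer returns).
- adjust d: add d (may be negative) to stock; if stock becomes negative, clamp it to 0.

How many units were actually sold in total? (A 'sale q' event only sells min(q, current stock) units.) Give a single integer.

Answer: 77

Derivation:
Processing events:
Start: stock = 22
  Event 1 (sale 9): sell min(9,22)=9. stock: 22 - 9 = 13. total_sold = 9
  Event 2 (sale 17): sell min(17,13)=13. stock: 13 - 13 = 0. total_sold = 22
  Event 3 (sale 4): sell min(4,0)=0. stock: 0 - 0 = 0. total_sold = 22
  Event 4 (sale 7): sell min(7,0)=0. stock: 0 - 0 = 0. total_sold = 22
  Event 5 (sale 13): sell min(13,0)=0. stock: 0 - 0 = 0. total_sold = 22
  Event 6 (restock 37): 0 + 37 = 37
  Event 7 (sale 6): sell min(6,37)=6. stock: 37 - 6 = 31. total_sold = 28
  Event 8 (sale 23): sell min(23,31)=23. stock: 31 - 23 = 8. total_sold = 51
  Event 9 (sale 14): sell min(14,8)=8. stock: 8 - 8 = 0. total_sold = 59
  Event 10 (sale 20): sell min(20,0)=0. stock: 0 - 0 = 0. total_sold = 59
  Event 11 (sale 12): sell min(12,0)=0. stock: 0 - 0 = 0. total_sold = 59
  Event 12 (sale 25): sell min(25,0)=0. stock: 0 - 0 = 0. total_sold = 59
  Event 13 (restock 18): 0 + 18 = 18
  Event 14 (sale 12): sell min(12,18)=12. stock: 18 - 12 = 6. total_sold = 71
  Event 15 (sale 11): sell min(11,6)=6. stock: 6 - 6 = 0. total_sold = 77
  Event 16 (sale 11): sell min(11,0)=0. stock: 0 - 0 = 0. total_sold = 77
Final: stock = 0, total_sold = 77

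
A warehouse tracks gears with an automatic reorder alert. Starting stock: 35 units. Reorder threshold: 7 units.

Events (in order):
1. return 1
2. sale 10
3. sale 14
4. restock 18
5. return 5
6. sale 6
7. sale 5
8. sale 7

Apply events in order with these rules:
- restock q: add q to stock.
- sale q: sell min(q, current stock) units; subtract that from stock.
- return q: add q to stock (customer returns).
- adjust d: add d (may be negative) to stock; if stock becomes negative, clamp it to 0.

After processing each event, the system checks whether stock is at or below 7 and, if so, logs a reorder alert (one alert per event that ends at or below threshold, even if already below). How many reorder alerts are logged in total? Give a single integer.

Processing events:
Start: stock = 35
  Event 1 (return 1): 35 + 1 = 36
  Event 2 (sale 10): sell min(10,36)=10. stock: 36 - 10 = 26. total_sold = 10
  Event 3 (sale 14): sell min(14,26)=14. stock: 26 - 14 = 12. total_sold = 24
  Event 4 (restock 18): 12 + 18 = 30
  Event 5 (return 5): 30 + 5 = 35
  Event 6 (sale 6): sell min(6,35)=6. stock: 35 - 6 = 29. total_sold = 30
  Event 7 (sale 5): sell min(5,29)=5. stock: 29 - 5 = 24. total_sold = 35
  Event 8 (sale 7): sell min(7,24)=7. stock: 24 - 7 = 17. total_sold = 42
Final: stock = 17, total_sold = 42

Checking against threshold 7:
  After event 1: stock=36 > 7
  After event 2: stock=26 > 7
  After event 3: stock=12 > 7
  After event 4: stock=30 > 7
  After event 5: stock=35 > 7
  After event 6: stock=29 > 7
  After event 7: stock=24 > 7
  After event 8: stock=17 > 7
Alert events: []. Count = 0

Answer: 0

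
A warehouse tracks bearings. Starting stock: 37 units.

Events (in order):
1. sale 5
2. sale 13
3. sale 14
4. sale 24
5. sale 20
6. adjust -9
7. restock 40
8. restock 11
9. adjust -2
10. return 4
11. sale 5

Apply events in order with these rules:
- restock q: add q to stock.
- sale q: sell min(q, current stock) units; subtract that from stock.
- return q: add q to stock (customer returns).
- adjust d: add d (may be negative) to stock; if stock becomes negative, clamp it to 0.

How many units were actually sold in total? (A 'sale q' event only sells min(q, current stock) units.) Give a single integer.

Answer: 42

Derivation:
Processing events:
Start: stock = 37
  Event 1 (sale 5): sell min(5,37)=5. stock: 37 - 5 = 32. total_sold = 5
  Event 2 (sale 13): sell min(13,32)=13. stock: 32 - 13 = 19. total_sold = 18
  Event 3 (sale 14): sell min(14,19)=14. stock: 19 - 14 = 5. total_sold = 32
  Event 4 (sale 24): sell min(24,5)=5. stock: 5 - 5 = 0. total_sold = 37
  Event 5 (sale 20): sell min(20,0)=0. stock: 0 - 0 = 0. total_sold = 37
  Event 6 (adjust -9): 0 + -9 = 0 (clamped to 0)
  Event 7 (restock 40): 0 + 40 = 40
  Event 8 (restock 11): 40 + 11 = 51
  Event 9 (adjust -2): 51 + -2 = 49
  Event 10 (return 4): 49 + 4 = 53
  Event 11 (sale 5): sell min(5,53)=5. stock: 53 - 5 = 48. total_sold = 42
Final: stock = 48, total_sold = 42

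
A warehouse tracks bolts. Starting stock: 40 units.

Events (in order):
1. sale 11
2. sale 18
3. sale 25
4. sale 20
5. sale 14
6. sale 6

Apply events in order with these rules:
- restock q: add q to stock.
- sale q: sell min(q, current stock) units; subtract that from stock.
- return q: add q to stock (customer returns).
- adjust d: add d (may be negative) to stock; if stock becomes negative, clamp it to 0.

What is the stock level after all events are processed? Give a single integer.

Answer: 0

Derivation:
Processing events:
Start: stock = 40
  Event 1 (sale 11): sell min(11,40)=11. stock: 40 - 11 = 29. total_sold = 11
  Event 2 (sale 18): sell min(18,29)=18. stock: 29 - 18 = 11. total_sold = 29
  Event 3 (sale 25): sell min(25,11)=11. stock: 11 - 11 = 0. total_sold = 40
  Event 4 (sale 20): sell min(20,0)=0. stock: 0 - 0 = 0. total_sold = 40
  Event 5 (sale 14): sell min(14,0)=0. stock: 0 - 0 = 0. total_sold = 40
  Event 6 (sale 6): sell min(6,0)=0. stock: 0 - 0 = 0. total_sold = 40
Final: stock = 0, total_sold = 40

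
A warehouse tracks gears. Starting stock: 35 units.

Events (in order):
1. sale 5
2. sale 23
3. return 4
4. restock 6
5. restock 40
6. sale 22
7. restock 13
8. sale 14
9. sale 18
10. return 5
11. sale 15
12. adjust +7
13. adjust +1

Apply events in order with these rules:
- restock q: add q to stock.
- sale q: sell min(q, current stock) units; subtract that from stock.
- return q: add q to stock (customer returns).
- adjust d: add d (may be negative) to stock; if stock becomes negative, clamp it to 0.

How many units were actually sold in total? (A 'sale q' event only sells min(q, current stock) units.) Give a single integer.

Answer: 97

Derivation:
Processing events:
Start: stock = 35
  Event 1 (sale 5): sell min(5,35)=5. stock: 35 - 5 = 30. total_sold = 5
  Event 2 (sale 23): sell min(23,30)=23. stock: 30 - 23 = 7. total_sold = 28
  Event 3 (return 4): 7 + 4 = 11
  Event 4 (restock 6): 11 + 6 = 17
  Event 5 (restock 40): 17 + 40 = 57
  Event 6 (sale 22): sell min(22,57)=22. stock: 57 - 22 = 35. total_sold = 50
  Event 7 (restock 13): 35 + 13 = 48
  Event 8 (sale 14): sell min(14,48)=14. stock: 48 - 14 = 34. total_sold = 64
  Event 9 (sale 18): sell min(18,34)=18. stock: 34 - 18 = 16. total_sold = 82
  Event 10 (return 5): 16 + 5 = 21
  Event 11 (sale 15): sell min(15,21)=15. stock: 21 - 15 = 6. total_sold = 97
  Event 12 (adjust +7): 6 + 7 = 13
  Event 13 (adjust +1): 13 + 1 = 14
Final: stock = 14, total_sold = 97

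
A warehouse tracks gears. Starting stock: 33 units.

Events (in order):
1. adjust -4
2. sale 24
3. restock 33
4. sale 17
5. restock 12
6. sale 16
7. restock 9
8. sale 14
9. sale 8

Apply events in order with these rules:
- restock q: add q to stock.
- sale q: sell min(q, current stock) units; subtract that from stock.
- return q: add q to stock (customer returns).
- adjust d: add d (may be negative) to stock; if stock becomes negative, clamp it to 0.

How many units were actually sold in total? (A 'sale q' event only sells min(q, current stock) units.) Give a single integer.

Processing events:
Start: stock = 33
  Event 1 (adjust -4): 33 + -4 = 29
  Event 2 (sale 24): sell min(24,29)=24. stock: 29 - 24 = 5. total_sold = 24
  Event 3 (restock 33): 5 + 33 = 38
  Event 4 (sale 17): sell min(17,38)=17. stock: 38 - 17 = 21. total_sold = 41
  Event 5 (restock 12): 21 + 12 = 33
  Event 6 (sale 16): sell min(16,33)=16. stock: 33 - 16 = 17. total_sold = 57
  Event 7 (restock 9): 17 + 9 = 26
  Event 8 (sale 14): sell min(14,26)=14. stock: 26 - 14 = 12. total_sold = 71
  Event 9 (sale 8): sell min(8,12)=8. stock: 12 - 8 = 4. total_sold = 79
Final: stock = 4, total_sold = 79

Answer: 79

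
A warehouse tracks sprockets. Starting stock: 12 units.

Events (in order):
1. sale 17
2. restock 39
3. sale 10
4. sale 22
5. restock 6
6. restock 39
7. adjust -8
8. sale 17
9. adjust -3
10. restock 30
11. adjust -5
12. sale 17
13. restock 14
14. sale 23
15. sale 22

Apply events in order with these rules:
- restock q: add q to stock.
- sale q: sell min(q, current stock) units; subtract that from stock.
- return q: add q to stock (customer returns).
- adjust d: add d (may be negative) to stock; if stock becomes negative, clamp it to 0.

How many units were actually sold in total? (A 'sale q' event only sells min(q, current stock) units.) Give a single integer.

Answer: 123

Derivation:
Processing events:
Start: stock = 12
  Event 1 (sale 17): sell min(17,12)=12. stock: 12 - 12 = 0. total_sold = 12
  Event 2 (restock 39): 0 + 39 = 39
  Event 3 (sale 10): sell min(10,39)=10. stock: 39 - 10 = 29. total_sold = 22
  Event 4 (sale 22): sell min(22,29)=22. stock: 29 - 22 = 7. total_sold = 44
  Event 5 (restock 6): 7 + 6 = 13
  Event 6 (restock 39): 13 + 39 = 52
  Event 7 (adjust -8): 52 + -8 = 44
  Event 8 (sale 17): sell min(17,44)=17. stock: 44 - 17 = 27. total_sold = 61
  Event 9 (adjust -3): 27 + -3 = 24
  Event 10 (restock 30): 24 + 30 = 54
  Event 11 (adjust -5): 54 + -5 = 49
  Event 12 (sale 17): sell min(17,49)=17. stock: 49 - 17 = 32. total_sold = 78
  Event 13 (restock 14): 32 + 14 = 46
  Event 14 (sale 23): sell min(23,46)=23. stock: 46 - 23 = 23. total_sold = 101
  Event 15 (sale 22): sell min(22,23)=22. stock: 23 - 22 = 1. total_sold = 123
Final: stock = 1, total_sold = 123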